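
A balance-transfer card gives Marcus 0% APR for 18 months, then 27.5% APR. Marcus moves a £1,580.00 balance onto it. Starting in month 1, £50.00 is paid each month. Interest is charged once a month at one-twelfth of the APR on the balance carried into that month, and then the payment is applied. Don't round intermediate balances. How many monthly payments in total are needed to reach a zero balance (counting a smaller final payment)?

35 months

Promo months 1–18 at r₀ = 0%/12 = 0; months 19+ at r₁ = 27.5%/12 = 0.0229167.
After month 18 (no interest yet): B = £1,580.00 − 18·£50.00 = £680.00.
Then at r₁ with £50.00/mo: n₂ = −ln(1 − r₁·B/P)/ln(1+r₁) ≈ 16.48 → 17 more payments.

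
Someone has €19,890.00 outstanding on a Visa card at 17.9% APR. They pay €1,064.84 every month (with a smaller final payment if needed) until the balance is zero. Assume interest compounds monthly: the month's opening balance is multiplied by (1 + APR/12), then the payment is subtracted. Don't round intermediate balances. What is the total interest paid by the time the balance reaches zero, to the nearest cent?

Monthly rate r = 17.9%/12 = 1.49167% = 0.0149167.
Payoff takes n = ⌈−ln(1 − rB₀/P)/ln(1+r)⌉ = ⌈22.058⌉ = 23 payments; the last is €61.91.
Total paid = 22·€1,064.84 + €61.91 = €23,488.39.
Total interest = total paid − principal = €23,488.39 − €19,890.00 = €3,598.39.

€3,598.39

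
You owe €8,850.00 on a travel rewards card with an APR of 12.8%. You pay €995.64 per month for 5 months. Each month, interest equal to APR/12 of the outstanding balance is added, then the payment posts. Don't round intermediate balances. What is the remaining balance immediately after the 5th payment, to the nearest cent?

Monthly rate r = 12.8%/12 = 1.06667% = 0.0106667.
Each month: B ← B·(1+r) − €995.64.
Month 1: interest €94.40; balance after payment €7,948.76.
Month 2: interest €84.79; balance after payment €7,037.91.
Month 3: interest €75.07; balance after payment €6,117.34.
Month 4: interest €65.25; balance after payment €5,186.95.
Month 5: interest €55.33; balance after payment €4,246.64.

€4,246.64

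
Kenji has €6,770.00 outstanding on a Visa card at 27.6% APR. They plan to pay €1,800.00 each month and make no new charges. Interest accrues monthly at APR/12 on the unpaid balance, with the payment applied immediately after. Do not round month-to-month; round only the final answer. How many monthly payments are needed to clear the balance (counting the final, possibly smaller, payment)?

Monthly rate r = 27.6%/12 = 2.3% = 0.023.
Recurrence: B ← B·(1+r) − €1,800.00.
Month 1: interest €155.71; balance after payment €5,125.71.
Month 2: interest €117.89; balance after payment €3,443.60.
Month 3: interest €79.20; balance after payment €1,722.80.
Month 4: interest €39.62; balance after payment €0.00.

4 payments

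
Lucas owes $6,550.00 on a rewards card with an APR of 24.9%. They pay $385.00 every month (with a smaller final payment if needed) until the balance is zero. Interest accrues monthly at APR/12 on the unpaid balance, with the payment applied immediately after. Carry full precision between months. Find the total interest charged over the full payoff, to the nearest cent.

$1,613.41

Monthly rate r = 24.9%/12 = 2.075% = 0.02075.
Payoff takes n = ⌈−ln(1 − rB₀/P)/ln(1+r)⌉ = ⌈21.202⌉ = 22 payments; the last is $78.41.
Total paid = 21·$385.00 + $78.41 = $8,163.41.
Total interest = total paid − principal = $8,163.41 − $6,550.00 = $1,613.41.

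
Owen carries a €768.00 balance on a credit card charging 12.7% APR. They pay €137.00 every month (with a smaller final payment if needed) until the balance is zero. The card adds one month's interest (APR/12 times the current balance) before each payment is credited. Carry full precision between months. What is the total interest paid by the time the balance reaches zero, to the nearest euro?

Monthly rate r = 12.7%/12 = 1.05833% = 0.0105833.
Payoff takes n = ⌈−ln(1 − rB₀/P)/ln(1+r)⌉ = ⌈5.810⌉ = 6 payments; the last is €111.02.
Total paid = 5·€137.00 + €111.02 = €796.02.
Total interest = total paid − principal = €796.02 − €768.00 = €28.02.

€28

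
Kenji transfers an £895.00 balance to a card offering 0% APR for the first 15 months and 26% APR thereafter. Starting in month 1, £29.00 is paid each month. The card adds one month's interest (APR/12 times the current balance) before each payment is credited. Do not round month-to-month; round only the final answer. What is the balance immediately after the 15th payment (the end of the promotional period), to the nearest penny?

Promo months 1–15 at r₀ = 0%/12 = 0; months 16+ at r₁ = 26%/12 = 0.0216667.
After month 15 (no interest yet): B = £895.00 − 15·£29.00 = £460.00.

£460.00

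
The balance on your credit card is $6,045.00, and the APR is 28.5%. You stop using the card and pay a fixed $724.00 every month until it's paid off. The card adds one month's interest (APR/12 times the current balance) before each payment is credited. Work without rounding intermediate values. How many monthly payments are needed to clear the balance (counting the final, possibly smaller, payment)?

Monthly rate r = 28.5%/12 = 2.375% = 0.02375.
Recurrence: B ← B·(1+r) − $724.00.
Month 1: interest $143.57; balance after payment $5,464.57.
Month 2: interest $129.78; balance after payment $4,870.35.
Closed form: n = −ln(1 − rB₀/P)/ln(1+r) = −ln(0.8017)/ln(1.02375) ≈ 9.416, so the balance reaches zero during payment 10.

10 payments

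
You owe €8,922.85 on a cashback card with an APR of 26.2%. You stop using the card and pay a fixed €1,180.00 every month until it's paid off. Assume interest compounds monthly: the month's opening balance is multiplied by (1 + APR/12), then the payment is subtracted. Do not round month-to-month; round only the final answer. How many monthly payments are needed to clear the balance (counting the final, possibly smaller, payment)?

9 months

Monthly rate r = 26.2%/12 = 2.18333% = 0.0218333.
Recurrence: B ← B·(1+r) − €1,180.00.
Month 1: interest €194.82; balance after payment €7,937.67.
Month 2: interest €173.31; balance after payment €6,930.97.
Closed form: n = −ln(1 − rB₀/P)/ln(1+r) = −ln(0.8349)/ln(1.02183) ≈ 8.354, so the balance reaches zero during payment 9.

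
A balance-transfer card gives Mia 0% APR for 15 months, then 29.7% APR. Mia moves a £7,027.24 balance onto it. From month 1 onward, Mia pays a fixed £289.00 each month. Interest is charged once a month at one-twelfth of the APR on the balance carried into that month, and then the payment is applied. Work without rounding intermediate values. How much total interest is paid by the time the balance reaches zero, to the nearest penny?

Promo months 1–15 at r₀ = 0%/12 = 0; months 16+ at r₁ = 29.7%/12 = 0.02475.
After month 15 (no interest yet): B = £7,027.24 − 15·£289.00 = £2,692.24.
Then at r₁ with £289.00/mo: n₂ = −ln(1 − r₁·B/P)/ln(1+r₁) ≈ 10.72 → 11 more payments.
Total paid = 25·£289.00 + £208.88 = £7,433.88; interest = £7,433.88 − £7,027.24 = £406.64.

£406.64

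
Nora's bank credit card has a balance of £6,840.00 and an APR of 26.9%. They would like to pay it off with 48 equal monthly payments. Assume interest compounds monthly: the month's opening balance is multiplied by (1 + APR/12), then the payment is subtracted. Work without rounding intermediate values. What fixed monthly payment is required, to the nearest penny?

Monthly rate r = 26.9%/12 = 2.24167% = 0.0224167.
Level-payment amortization: P = B₀·r / (1 − (1+r)^(−n)) = 6840.00·0.0224167 / (1 − 1.02242^(−48)).
Denominator 1 − (1+r)^(−48) = 0.654967647.
P = 153.33 / 0.654967647 ≈ 234.10.

£234.10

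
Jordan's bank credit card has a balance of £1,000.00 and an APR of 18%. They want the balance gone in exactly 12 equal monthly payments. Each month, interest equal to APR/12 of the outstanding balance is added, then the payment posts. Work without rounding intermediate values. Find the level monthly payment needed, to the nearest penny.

£91.68

Monthly rate r = 18%/12 = 1.5% = 0.015.
Level-payment amortization: P = B₀·r / (1 − (1+r)^(−n)) = 1000.00·0.015 / (1 − 1.015^(−12)).
Denominator 1 − (1+r)^(−12) = 0.163612578.
P = 15 / 0.163612578 ≈ 91.68.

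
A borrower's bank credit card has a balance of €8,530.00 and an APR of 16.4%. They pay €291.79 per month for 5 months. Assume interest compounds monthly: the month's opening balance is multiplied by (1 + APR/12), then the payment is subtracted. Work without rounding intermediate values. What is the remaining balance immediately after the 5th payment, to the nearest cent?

Monthly rate r = 16.4%/12 = 1.36667% = 0.0136667.
Each month: B ← B·(1+r) − €291.79.
Month 1: interest €116.58; balance after payment €8,354.79.
Month 2: interest €114.18; balance after payment €8,177.18.
Month 3: interest €111.75; balance after payment €7,997.14.
Month 4: interest €109.29; balance after payment €7,814.65.
Month 5: interest €106.80; balance after payment €7,629.66.

€7,629.66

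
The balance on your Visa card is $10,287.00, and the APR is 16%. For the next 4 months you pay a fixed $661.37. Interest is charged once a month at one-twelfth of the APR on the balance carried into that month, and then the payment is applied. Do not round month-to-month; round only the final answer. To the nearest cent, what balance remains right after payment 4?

$8,147.85

Monthly rate r = 16%/12 = 1.33333% = 0.0133333.
Each month: B ← B·(1+r) − $661.37.
Month 1: interest $137.16; balance after payment $9,762.79.
Month 2: interest $130.17; balance after payment $9,231.59.
Month 3: interest $123.09; balance after payment $8,693.31.
Month 4: interest $115.91; balance after payment $8,147.85.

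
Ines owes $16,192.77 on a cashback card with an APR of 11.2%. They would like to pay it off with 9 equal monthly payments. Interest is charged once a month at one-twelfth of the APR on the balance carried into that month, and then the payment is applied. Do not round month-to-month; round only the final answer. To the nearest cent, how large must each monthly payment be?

Monthly rate r = 11.2%/12 = 0.933333% = 0.00933333.
Level-payment amortization: P = B₀·r / (1 − (1+r)^(−n)) = 16192.77·0.00933333 / (1 − 1.00933^(−9)).
Denominator 1 − (1+r)^(−9) = 0.0802104841.
P = 151.133 / 0.0802104841 ≈ 1884.20.

$1,884.20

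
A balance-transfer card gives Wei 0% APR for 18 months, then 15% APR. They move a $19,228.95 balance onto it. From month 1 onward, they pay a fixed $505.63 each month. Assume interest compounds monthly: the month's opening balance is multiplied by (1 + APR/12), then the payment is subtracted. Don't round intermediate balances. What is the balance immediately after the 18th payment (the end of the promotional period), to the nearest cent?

Promo months 1–18 at r₀ = 0%/12 = 0; months 19+ at r₁ = 15%/12 = 0.0125.
After month 18 (no interest yet): B = $19,228.95 − 18·$505.63 = $10,127.61.

$10,127.61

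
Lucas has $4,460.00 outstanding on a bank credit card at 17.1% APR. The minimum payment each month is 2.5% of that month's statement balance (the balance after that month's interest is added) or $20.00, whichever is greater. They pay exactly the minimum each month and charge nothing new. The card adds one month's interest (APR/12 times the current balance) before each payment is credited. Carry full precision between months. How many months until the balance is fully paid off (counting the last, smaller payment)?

214 months

Monthly rate r = 17.1%/12 = 1.425% = 0.01425.
While 2.5% of the post-interest balance exceeds $20.00, each month B ← (B·(1+r))·(1 − 0.025), i.e. B shrinks by the factor (1+r)·0.975 = 0.98889.
This holds for months 1–156. Entering month 157 the balance is $781.05; 2.5% of the post-interest balance is now below $20.00, so the flat $20.00 minimum applies from here.
From month 157 a fixed $20.00 at rate r clears $781.05 in 58 more payments. Total: 156 + 58 = 214 months.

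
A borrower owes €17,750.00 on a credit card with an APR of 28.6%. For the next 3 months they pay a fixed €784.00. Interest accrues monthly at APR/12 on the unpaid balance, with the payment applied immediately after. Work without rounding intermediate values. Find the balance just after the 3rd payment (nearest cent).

Monthly rate r = 28.6%/12 = 2.38333% = 0.0238333.
Each month: B ← B·(1+r) − €784.00.
Month 1: interest €423.04; balance after payment €17,389.04.
Month 2: interest €414.44; balance after payment €17,019.48.
Month 3: interest €405.63; balance after payment €16,641.11.

€16,641.11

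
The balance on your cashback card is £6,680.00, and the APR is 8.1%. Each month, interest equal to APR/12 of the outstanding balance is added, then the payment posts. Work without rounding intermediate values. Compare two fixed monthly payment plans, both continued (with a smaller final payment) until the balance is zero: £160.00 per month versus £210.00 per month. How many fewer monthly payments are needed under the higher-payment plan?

Monthly rate r = 8.1%/12 = 0.675% = 0.00675.
At £160.00/mo: n = ⌈−ln(1 − rB₀/P)/ln(1+r)⌉ = 50 payments (last £33.05); total interest = total paid − £6,680.00 = £1,193.05.
At £210.00/mo: 36 payments (last £195.19); total interest £865.19.
Payments saved = 50 − 36 = 14.

14 fewer payments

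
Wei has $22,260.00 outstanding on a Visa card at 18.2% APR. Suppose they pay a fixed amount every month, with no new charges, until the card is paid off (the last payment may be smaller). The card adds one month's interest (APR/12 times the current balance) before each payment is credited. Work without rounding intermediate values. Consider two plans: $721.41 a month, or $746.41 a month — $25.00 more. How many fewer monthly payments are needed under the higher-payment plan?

2 fewer payments

Monthly rate r = 18.2%/12 = 1.51667% = 0.0151667.
At $721.41/mo: n = ⌈−ln(1 − rB₀/P)/ln(1+r)⌉ = 42 payments (last $667.55); total interest = total paid − $22,260.00 = $7,985.36.
At $746.41/mo: 40 payments (last $743.30); total interest $7,593.29.
Payments saved = 42 − 40 = 2.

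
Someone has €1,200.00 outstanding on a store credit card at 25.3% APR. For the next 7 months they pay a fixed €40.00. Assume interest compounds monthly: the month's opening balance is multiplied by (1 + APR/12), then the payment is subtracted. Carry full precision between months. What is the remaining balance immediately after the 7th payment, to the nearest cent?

Monthly rate r = 25.3%/12 = 2.10833% = 0.0210833.
Each month: B ← B·(1+r) − €40.00.
Month 1: interest €25.30; balance after payment €1,185.30.
Month 2: interest €24.99; balance after payment €1,170.29.
Month 3: interest €24.67; balance after payment €1,154.96.
Month 4: interest €24.35; balance after payment €1,139.31.
Month 5: interest €24.02; balance after payment €1,123.33.
Month 6: interest €23.68; balance after payment €1,107.02.
Month 7: interest €23.34; balance after payment €1,090.36.

€1,090.36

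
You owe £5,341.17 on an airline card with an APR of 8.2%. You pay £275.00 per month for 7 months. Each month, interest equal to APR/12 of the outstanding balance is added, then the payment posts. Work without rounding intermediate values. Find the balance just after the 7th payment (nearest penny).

£3,637.04

Monthly rate r = 8.2%/12 = 0.683333% = 0.00683333.
Each month: B ← B·(1+r) − £275.00.
Month 1: interest £36.50; balance after payment £5,102.67.
Month 2: interest £34.87; balance after payment £4,862.54.
Month 3: interest £33.23; balance after payment £4,620.76.
Month 4: interest £31.58; balance after payment £4,377.34.
Month 5: interest £29.91; balance after payment £4,132.25.
Month 6: interest £28.24; balance after payment £3,885.49.
Month 7: interest £26.55; balance after payment £3,637.04.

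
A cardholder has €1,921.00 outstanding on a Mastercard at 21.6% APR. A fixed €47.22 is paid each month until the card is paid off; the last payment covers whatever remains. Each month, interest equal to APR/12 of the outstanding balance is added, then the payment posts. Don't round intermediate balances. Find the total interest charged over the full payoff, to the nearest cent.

Monthly rate r = 21.6%/12 = 1.8% = 0.018.
Payoff takes n = ⌈−ln(1 − rB₀/P)/ln(1+r)⌉ = ⌈73.868⌉ = 74 payments; the last is €41.02.
Total paid = 73·€47.22 + €41.02 = €3,488.08.
Total interest = total paid − principal = €3,488.08 − €1,921.00 = €1,567.08.

€1,567.08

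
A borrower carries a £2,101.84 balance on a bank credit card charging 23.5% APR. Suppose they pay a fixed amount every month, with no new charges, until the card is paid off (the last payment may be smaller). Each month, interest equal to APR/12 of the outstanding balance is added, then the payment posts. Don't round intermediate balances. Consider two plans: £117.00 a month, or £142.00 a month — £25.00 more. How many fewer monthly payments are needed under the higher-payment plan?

5 fewer payments

Monthly rate r = 23.5%/12 = 1.95833% = 0.0195833.
At £117.00/mo: n = ⌈−ln(1 − rB₀/P)/ln(1+r)⌉ = 23 payments (last £41.84); total interest = total paid − £2,101.84 = £514.00.
At £142.00/mo: 18 payments (last £92.59); total interest £404.75.
Payments saved = 23 − 18 = 5.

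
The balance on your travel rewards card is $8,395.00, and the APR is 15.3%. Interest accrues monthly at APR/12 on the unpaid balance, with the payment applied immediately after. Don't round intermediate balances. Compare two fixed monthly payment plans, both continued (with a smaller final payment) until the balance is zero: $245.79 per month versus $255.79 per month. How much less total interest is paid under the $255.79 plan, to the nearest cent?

$148.48

Monthly rate r = 15.3%/12 = 1.275% = 0.01275.
At $245.79/mo: n = ⌈−ln(1 − rB₀/P)/ln(1+r)⌉ = 46 payments (last $32.26); total interest = total paid − $8,395.00 = $2,697.81.
At $255.79/mo: 43 payments (last $201.15); total interest $2,549.33.
Interest saved = $2,697.81 − $2,549.33 = $148.48.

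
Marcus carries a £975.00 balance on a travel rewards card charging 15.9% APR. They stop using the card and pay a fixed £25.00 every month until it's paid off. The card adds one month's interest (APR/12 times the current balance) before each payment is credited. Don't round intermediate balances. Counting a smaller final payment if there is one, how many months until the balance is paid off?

56 months

Monthly rate r = 15.9%/12 = 1.325% = 0.01325.
Recurrence: B ← B·(1+r) − £25.00.
Month 1: interest £12.92; balance after payment £962.92.
Month 2: interest £12.76; balance after payment £950.68.
Closed form: n = −ln(1 − rB₀/P)/ln(1+r) = −ln(0.48325)/ln(1.01325) ≈ 55.247, so the balance reaches zero during payment 56.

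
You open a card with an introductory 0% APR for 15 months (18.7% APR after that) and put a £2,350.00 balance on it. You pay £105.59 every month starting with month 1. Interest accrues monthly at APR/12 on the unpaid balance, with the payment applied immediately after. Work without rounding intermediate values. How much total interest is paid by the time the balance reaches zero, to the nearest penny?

Promo months 1–15 at r₀ = 0%/12 = 0; months 16+ at r₁ = 18.7%/12 = 0.0155833.
After month 15 (no interest yet): B = £2,350.00 − 15·£105.59 = £766.15.
Then at r₁ with £105.59/mo: n₂ = −ln(1 − r₁·B/P)/ln(1+r₁) ≈ 7.76 → 8 more payments.
Total paid = 22·£105.59 + £80.37 = £2,403.35; interest = £2,403.35 − £2,350.00 = £53.35.

£53.35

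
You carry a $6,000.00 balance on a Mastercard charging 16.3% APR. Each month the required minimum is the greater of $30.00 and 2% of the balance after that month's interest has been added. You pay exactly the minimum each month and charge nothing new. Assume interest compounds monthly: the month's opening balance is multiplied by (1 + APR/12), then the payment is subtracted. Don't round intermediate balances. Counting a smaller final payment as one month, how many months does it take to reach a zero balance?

Monthly rate r = 16.3%/12 = 1.35833% = 0.0135833.
While 2% of the post-interest balance exceeds $30.00, each month B ← (B·(1+r))·(1 − 0.02), i.e. B shrinks by the factor (1+r)·0.98 = 0.99331.
This holds for months 1–209. Entering month 210 the balance is $1,475.80; 2% of the post-interest balance is now below $30.00, so the flat $30.00 minimum applies from here.
From month 210 a fixed $30.00 at rate r clears $1,475.80 in 82 more payments. Total: 209 + 82 = 291 months.

291 months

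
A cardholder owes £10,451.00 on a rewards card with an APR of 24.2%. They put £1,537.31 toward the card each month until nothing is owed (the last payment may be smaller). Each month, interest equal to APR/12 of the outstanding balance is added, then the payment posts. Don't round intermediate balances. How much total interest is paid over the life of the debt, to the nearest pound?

Monthly rate r = 24.2%/12 = 2.01667% = 0.0201667.
Payoff takes n = ⌈−ln(1 − rB₀/P)/ln(1+r)⌉ = ⌈7.385⌉ = 8 payments; the last is £595.88.
Total paid = 7·£1,537.31 + £595.88 = £11,357.05.
Total interest = total paid − principal = £11,357.05 − £10,451.00 = £906.05.

£906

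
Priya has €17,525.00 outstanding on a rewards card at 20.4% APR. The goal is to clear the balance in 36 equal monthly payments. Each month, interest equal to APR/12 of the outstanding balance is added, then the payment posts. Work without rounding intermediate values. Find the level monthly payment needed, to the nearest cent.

Monthly rate r = 20.4%/12 = 1.7% = 0.017.
Level-payment amortization: P = B₀·r / (1 − (1+r)^(−n)) = 17525.00·0.017 / (1 − 1.017^(−36)).
Denominator 1 − (1+r)^(−36) = 0.454938264.
P = 297.925 / 0.454938264 ≈ 654.87.

€654.87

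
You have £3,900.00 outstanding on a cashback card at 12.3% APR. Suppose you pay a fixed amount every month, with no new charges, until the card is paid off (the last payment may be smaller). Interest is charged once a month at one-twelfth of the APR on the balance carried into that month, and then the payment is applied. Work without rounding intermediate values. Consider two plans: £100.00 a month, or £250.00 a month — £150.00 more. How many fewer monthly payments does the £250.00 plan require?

33 fewer payments

Monthly rate r = 12.3%/12 = 1.025% = 0.01025.
At £100.00/mo: n = ⌈−ln(1 − rB₀/P)/ln(1+r)⌉ = 51 payments (last £5.10); total interest = total paid − £3,900.00 = £1,105.10.
At £250.00/mo: 18 payments (last £21.46); total interest £371.46.
Payments saved = 51 − 18 = 33.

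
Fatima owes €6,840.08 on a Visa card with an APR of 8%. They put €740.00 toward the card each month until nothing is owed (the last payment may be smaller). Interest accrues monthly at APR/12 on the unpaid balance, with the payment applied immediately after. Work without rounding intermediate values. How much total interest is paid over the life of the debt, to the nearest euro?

Monthly rate r = 8%/12 = 0.666667% = 0.00666667.
Payoff takes n = ⌈−ln(1 − rB₀/P)/ln(1+r)⌉ = ⌈9.572⌉ = 10 payments; the last is €424.02.
Total paid = 9·€740.00 + €424.02 = €7,084.02.
Total interest = total paid − principal = €7,084.02 − €6,840.08 = €243.94.

€244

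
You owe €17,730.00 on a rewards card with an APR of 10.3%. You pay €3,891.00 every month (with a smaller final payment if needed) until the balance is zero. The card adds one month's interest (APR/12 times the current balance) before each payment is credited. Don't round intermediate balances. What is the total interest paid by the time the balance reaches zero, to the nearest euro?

Monthly rate r = 10.3%/12 = 0.858333% = 0.00858333.
Payoff takes n = ⌈−ln(1 − rB₀/P)/ln(1+r)⌉ = ⌈4.668⌉ = 5 payments; the last is €2,603.23.
Total paid = 4·€3,891.00 + €2,603.23 = €18,167.23.
Total interest = total paid − principal = €18,167.23 − €17,730.00 = €437.23.

€437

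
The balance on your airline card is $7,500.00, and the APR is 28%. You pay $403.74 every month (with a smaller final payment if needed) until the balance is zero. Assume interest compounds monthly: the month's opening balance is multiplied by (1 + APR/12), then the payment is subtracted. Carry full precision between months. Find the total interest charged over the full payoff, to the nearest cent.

$2,446.73

Monthly rate r = 28%/12 = 2.33333% = 0.0233333.
Payoff takes n = ⌈−ln(1 − rB₀/P)/ln(1+r)⌉ = ⌈24.634⌉ = 25 payments; the last is $256.97.
Total paid = 24·$403.74 + $256.97 = $9,946.73.
Total interest = total paid − principal = $9,946.73 − $7,500.00 = $2,446.73.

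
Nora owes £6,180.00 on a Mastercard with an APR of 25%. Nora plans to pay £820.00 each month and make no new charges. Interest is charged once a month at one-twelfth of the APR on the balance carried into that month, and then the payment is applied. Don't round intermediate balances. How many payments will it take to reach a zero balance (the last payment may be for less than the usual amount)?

Monthly rate r = 25%/12 = 2.08333% = 0.0208333.
Recurrence: B ← B·(1+r) − £820.00.
Month 1: interest £128.75; balance after payment £5,488.75.
Month 2: interest £114.35; balance after payment £4,783.10.
Closed form: n = −ln(1 − rB₀/P)/ln(1+r) = −ln(0.84299)/ln(1.02083) ≈ 8.284, so the balance reaches zero during payment 9.

9 payments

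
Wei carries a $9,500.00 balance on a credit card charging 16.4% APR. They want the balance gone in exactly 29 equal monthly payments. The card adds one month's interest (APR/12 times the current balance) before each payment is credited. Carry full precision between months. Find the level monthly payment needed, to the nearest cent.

Monthly rate r = 16.4%/12 = 1.36667% = 0.0136667.
Level-payment amortization: P = B₀·r / (1 − (1+r)^(−n)) = 9500.00·0.0136667 / (1 − 1.01367^(−29)).
Denominator 1 − (1+r)^(−29) = 0.325409528.
P = 129.833 / 0.325409528 ≈ 398.98.

$398.98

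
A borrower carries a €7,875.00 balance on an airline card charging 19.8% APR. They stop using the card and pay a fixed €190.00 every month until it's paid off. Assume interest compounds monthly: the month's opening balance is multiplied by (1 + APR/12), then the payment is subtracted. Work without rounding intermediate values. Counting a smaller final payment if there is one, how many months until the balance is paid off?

71 payments

Monthly rate r = 19.8%/12 = 1.65% = 0.0165.
Recurrence: B ← B·(1+r) − €190.00.
Month 1: interest €129.94; balance after payment €7,814.94.
Month 2: interest €128.95; balance after payment €7,753.88.
Closed form: n = −ln(1 − rB₀/P)/ln(1+r) = −ln(0.31612)/ln(1.0165) ≈ 70.371, so the balance reaches zero during payment 71.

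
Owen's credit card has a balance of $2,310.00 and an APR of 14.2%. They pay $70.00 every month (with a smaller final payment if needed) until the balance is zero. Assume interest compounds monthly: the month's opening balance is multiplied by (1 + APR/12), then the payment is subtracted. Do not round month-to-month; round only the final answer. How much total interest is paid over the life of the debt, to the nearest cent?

$636.19

Monthly rate r = 14.2%/12 = 1.18333% = 0.0118333.
Payoff takes n = ⌈−ln(1 − rB₀/P)/ln(1+r)⌉ = ⌈42.088⌉ = 43 payments; the last is $6.19.
Total paid = 42·$70.00 + $6.19 = $2,946.19.
Total interest = total paid − principal = $2,946.19 − $2,310.00 = $636.19.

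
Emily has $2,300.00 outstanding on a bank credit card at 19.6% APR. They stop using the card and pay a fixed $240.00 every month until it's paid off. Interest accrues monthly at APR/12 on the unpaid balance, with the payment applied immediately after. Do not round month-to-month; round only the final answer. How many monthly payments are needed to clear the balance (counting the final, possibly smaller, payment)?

11 months

Monthly rate r = 19.6%/12 = 1.63333% = 0.0163333.
Recurrence: B ← B·(1+r) − $240.00.
Month 1: interest $37.57; balance after payment $2,097.57.
Month 2: interest $34.26; balance after payment $1,891.83.
Closed form: n = −ln(1 − rB₀/P)/ln(1+r) = −ln(0.84347)/ln(1.01633) ≈ 10.507, so the balance reaches zero during payment 11.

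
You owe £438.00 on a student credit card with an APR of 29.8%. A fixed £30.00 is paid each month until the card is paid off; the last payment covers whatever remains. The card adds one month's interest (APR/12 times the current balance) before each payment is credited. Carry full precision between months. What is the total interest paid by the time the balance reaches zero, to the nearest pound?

£113

Monthly rate r = 29.8%/12 = 2.48333% = 0.0248333.
Payoff takes n = ⌈−ln(1 − rB₀/P)/ln(1+r)⌉ = ⌈18.357⌉ = 19 payments; the last is £10.80.
Total paid = 18·£30.00 + £10.80 = £550.80.
Total interest = total paid − principal = £550.80 − £438.00 = £112.80.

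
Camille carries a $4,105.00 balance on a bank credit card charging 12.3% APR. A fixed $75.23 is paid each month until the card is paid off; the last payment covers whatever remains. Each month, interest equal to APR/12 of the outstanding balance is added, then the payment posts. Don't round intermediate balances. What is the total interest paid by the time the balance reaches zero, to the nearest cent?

$1,939.81

Monthly rate r = 12.3%/12 = 1.025% = 0.01025.
Payoff takes n = ⌈−ln(1 − rB₀/P)/ln(1+r)⌉ = ⌈80.350⌉ = 81 payments; the last is $26.41.
Total paid = 80·$75.23 + $26.41 = $6,044.81.
Total interest = total paid − principal = $6,044.81 − $4,105.00 = $1,939.81.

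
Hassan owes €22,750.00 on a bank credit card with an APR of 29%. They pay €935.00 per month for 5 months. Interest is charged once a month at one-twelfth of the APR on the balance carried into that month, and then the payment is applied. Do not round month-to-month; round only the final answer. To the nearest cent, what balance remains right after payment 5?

Monthly rate r = 29%/12 = 2.41667% = 0.0241667.
Each month: B ← B·(1+r) − €935.00.
Month 1: interest €549.79; balance after payment €22,364.79.
Month 2: interest €540.48; balance after payment €21,970.27.
Month 3: interest €530.95; balance after payment €21,566.22.
Month 4: interest €521.18; balance after payment €21,152.41.
Month 5: interest €511.18; balance after payment €20,728.59.

€20,728.59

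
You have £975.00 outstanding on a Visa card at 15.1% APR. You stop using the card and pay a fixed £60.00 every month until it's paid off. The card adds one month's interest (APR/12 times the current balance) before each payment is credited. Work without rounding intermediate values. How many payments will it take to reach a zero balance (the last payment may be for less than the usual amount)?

Monthly rate r = 15.1%/12 = 1.25833% = 0.0125833.
Recurrence: B ← B·(1+r) − £60.00.
Month 1: interest £12.27; balance after payment £927.27.
Month 2: interest £11.67; balance after payment £878.94.
Closed form: n = −ln(1 − rB₀/P)/ln(1+r) = −ln(0.79552)/ln(1.01258) ≈ 18.294, so the balance reaches zero during payment 19.

19 payments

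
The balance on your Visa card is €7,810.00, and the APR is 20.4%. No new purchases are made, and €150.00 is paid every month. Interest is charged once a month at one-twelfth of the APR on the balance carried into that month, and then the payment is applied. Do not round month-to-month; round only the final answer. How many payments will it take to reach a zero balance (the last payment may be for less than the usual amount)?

129 months

Monthly rate r = 20.4%/12 = 1.7% = 0.017.
Recurrence: B ← B·(1+r) − €150.00.
Month 1: interest €132.77; balance after payment €7,792.77.
Month 2: interest €132.48; balance after payment €7,775.25.
Closed form: n = −ln(1 − rB₀/P)/ln(1+r) = −ln(0.11487)/ln(1.017) ≈ 128.372, so the balance reaches zero during payment 129.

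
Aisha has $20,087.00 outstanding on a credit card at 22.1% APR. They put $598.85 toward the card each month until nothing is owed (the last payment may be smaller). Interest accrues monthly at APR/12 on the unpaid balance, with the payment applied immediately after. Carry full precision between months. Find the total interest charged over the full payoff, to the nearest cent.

Monthly rate r = 22.1%/12 = 1.84167% = 0.0184167.
Payoff takes n = ⌈−ln(1 − rB₀/P)/ln(1+r)⌉ = ⌈52.696⌉ = 53 payments; the last is $418.17.
Total paid = 52·$598.85 + $418.17 = $31,558.37.
Total interest = total paid − principal = $31,558.37 − $20,087.00 = $11,471.37.

$11,471.37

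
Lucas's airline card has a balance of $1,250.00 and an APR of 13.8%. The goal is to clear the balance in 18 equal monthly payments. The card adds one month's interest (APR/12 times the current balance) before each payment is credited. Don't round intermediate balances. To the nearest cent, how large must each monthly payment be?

Monthly rate r = 13.8%/12 = 1.15% = 0.0115.
Level-payment amortization: P = B₀·r / (1 − (1+r)^(−n)) = 1250.00·0.0115 / (1 − 1.0115^(−18)).
Denominator 1 − (1+r)^(−18) = 0.186019442.
P = 14.375 / 0.186019442 ≈ 77.28.

$77.28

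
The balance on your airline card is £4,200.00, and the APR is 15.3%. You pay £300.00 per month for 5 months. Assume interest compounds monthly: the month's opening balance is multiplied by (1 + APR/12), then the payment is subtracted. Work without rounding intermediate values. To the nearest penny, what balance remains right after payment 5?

Monthly rate r = 15.3%/12 = 1.275% = 0.01275.
Each month: B ← B·(1+r) − £300.00.
Month 1: interest £53.55; balance after payment £3,953.55.
Month 2: interest £50.41; balance after payment £3,703.96.
Month 3: interest £47.23; balance after payment £3,451.18.
Month 4: interest £44.00; balance after payment £3,195.19.
Month 5: interest £40.74; balance after payment £2,935.92.

£2,935.92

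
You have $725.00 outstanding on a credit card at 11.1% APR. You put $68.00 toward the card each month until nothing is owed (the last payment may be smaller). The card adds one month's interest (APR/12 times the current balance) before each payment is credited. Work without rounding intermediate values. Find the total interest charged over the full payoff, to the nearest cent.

Monthly rate r = 11.1%/12 = 0.925% = 0.00925.
Payoff takes n = ⌈−ln(1 − rB₀/P)/ln(1+r)⌉ = ⌈11.277⌉ = 12 payments; the last is $18.88.
Total paid = 11·$68.00 + $18.88 = $766.88.
Total interest = total paid − principal = $766.88 − $725.00 = $41.88.

$41.88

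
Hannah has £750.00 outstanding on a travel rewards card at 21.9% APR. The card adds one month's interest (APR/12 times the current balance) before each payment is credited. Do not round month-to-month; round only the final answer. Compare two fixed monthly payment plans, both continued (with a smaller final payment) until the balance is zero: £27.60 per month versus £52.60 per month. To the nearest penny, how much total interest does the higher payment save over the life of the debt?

Monthly rate r = 21.9%/12 = 1.825% = 0.01825.
At £27.60/mo: n = ⌈−ln(1 − rB₀/P)/ln(1+r)⌉ = 38 payments (last £24.24); total interest = total paid − £750.00 = £295.44.
At £52.60/mo: 17 payments (last £35.10); total interest £126.70.
Interest saved = £295.44 − £126.70 = £168.74.

£168.74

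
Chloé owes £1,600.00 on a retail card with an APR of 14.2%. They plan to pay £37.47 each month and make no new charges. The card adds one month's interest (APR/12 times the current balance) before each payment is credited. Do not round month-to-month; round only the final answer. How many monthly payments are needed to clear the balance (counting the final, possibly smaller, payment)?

60 months

Monthly rate r = 14.2%/12 = 1.18333% = 0.0118333.
Recurrence: B ← B·(1+r) − £37.47.
Month 1: interest £18.93; balance after payment £1,581.46.
Month 2: interest £18.71; balance after payment £1,562.71.
Closed form: n = −ln(1 − rB₀/P)/ln(1+r) = −ln(0.49471)/ln(1.01183) ≈ 59.826, so the balance reaches zero during payment 60.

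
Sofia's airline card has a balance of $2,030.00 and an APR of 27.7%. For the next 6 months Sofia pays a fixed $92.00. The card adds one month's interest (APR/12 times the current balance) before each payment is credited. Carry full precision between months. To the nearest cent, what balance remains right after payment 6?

Monthly rate r = 27.7%/12 = 2.30833% = 0.0230833.
Each month: B ← B·(1+r) − $92.00.
Month 1: interest $46.86; balance after payment $1,984.86.
Month 2: interest $45.82; balance after payment $1,938.68.
Month 3: interest $44.75; balance after payment $1,891.43.
Month 4: interest $43.66; balance after payment $1,843.09.
Month 5: interest $42.54; balance after payment $1,793.63.
Month 6: interest $41.40; balance after payment $1,743.04.

$1,743.04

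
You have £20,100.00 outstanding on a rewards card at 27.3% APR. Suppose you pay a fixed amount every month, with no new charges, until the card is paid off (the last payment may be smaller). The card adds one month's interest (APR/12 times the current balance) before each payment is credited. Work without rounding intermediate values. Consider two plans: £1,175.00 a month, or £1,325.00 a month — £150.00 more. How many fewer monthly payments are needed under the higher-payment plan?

3 fewer payments

Monthly rate r = 27.3%/12 = 2.275% = 0.02275.
At £1,175.00/mo: n = ⌈−ln(1 − rB₀/P)/ln(1+r)⌉ = 22 payments (last £1,073.94); total interest = total paid − £20,100.00 = £5,648.94.
At £1,325.00/mo: 19 payments (last £1,084.92); total interest £4,834.92.
Payments saved = 22 − 19 = 3.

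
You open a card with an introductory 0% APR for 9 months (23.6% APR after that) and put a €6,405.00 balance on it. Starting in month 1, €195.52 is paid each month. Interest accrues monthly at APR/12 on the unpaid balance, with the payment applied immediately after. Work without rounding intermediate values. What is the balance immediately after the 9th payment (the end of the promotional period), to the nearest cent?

€4,645.32

Promo months 1–9 at r₀ = 0%/12 = 0; months 10+ at r₁ = 23.6%/12 = 0.0196667.
After month 9 (no interest yet): B = €6,405.00 − 9·€195.52 = €4,645.32.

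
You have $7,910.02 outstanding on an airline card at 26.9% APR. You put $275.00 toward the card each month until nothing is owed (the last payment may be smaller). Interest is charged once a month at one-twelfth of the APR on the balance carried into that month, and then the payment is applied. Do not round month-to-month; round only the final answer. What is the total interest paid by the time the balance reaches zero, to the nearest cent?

Monthly rate r = 26.9%/12 = 2.24167% = 0.0224167.
Payoff takes n = ⌈−ln(1 − rB₀/P)/ln(1+r)⌉ = ⌈46.688⌉ = 47 payments; the last is $189.91.
Total paid = 46·$275.00 + $189.91 = $12,839.91.
Total interest = total paid − principal = $12,839.91 − $7,910.02 = $4,929.89.

$4,929.89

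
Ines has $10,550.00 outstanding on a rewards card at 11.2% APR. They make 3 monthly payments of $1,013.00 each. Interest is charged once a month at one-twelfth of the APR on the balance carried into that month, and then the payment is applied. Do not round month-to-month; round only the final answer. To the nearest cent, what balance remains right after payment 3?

$7,780.71

Monthly rate r = 11.2%/12 = 0.933333% = 0.00933333.
Each month: B ← B·(1+r) − $1,013.00.
Month 1: interest $98.47; balance after payment $9,635.47.
Month 2: interest $89.93; balance after payment $8,712.40.
Month 3: interest $81.32; balance after payment $7,780.71.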